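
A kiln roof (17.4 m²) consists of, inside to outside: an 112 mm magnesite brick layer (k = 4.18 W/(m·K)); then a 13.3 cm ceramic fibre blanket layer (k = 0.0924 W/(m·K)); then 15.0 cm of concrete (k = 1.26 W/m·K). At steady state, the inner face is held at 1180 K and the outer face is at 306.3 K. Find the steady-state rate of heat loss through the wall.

Series thermal resistances, inner to outer:
  R_magnesite brick = L/(kA) = 0.112/(4.18·17.4) = 0.001540 K/W
  R_ceramic fibre blanket = L/(kA) = 0.133/(0.0924·17.4) = 0.08272 K/W
  R_concrete = L/(kA) = 0.150/(1.26·17.4) = 0.006842 K/W
ΣR = 0.001540 + 0.08272 + 0.006842 = 0.09110 K/W
Q = ΔT/ΣR = (1180 K − 306.3 K)/0.09110 = 9590 W

Q = 9.59 kW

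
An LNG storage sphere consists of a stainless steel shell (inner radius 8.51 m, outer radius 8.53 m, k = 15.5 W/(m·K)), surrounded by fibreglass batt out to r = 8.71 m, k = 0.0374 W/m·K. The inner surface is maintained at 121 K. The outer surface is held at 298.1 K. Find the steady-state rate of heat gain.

Series thermal resistances, inner to outer:
  R_stainless steel = (1/8.51 − 1/8.53)/(4πk) = 2.755×10^-4/(4π·15.5) = 1.415×10^-6 K/W
  R_fibreglass batt = (1/8.53 − 1/8.71)/(4πk) = 0.002423/(4π·0.0374) = 0.005155 K/W
ΣR = 1.415×10^-6 + 0.005155 = 0.005156 K/W
Q = ΔT/ΣR = (121 K − 298.1 K)/0.005156 = -34300 W
(Negative Q ⇒ heat flows inward; heat gain = 34300 W.)

Q = 34.3 kW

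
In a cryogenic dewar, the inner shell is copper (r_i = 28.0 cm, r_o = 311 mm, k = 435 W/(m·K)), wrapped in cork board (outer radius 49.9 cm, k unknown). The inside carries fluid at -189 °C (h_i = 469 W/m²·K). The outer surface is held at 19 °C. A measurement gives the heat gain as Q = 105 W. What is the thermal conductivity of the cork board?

k = 0.0487 W/m·K

ΣR = ΔT/Q = |-189 − 19|/105 = 1.981 K/W
Known resistances:
  R_conv,in = 1/(4πr²h) = 1/(4π·0.280²·469) = 0.002164 K/W
  R_copper = (1/0.280 − 1/0.311)/(4πk) = 0.3560/(4π·435) = 6.512×10^-5 K/W
R_cork board = ΣR − ΣR_known = 1.981 − 0.002229 = 1.979 K/W
(1/r₁−1/r₂)/(4πk) = 1.979 ⇒ k = 1.211/(4π·1.979) = 0.0487 W/m·K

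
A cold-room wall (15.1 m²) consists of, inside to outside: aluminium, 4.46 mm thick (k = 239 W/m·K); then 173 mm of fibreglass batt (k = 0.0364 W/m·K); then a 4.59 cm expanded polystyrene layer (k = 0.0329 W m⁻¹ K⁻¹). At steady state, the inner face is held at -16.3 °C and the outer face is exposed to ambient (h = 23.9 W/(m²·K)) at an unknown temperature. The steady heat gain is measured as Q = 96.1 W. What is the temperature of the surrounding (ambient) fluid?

Series resistances:
  R_aluminium = L/(kA) = 0.00446/(239·15.1) = 1.236×10^-6 K/W
  R_fibreglass batt = L/(kA) = 0.173/(0.0364·15.1) = 0.3148 K/W
  R_expanded polystyrene = L/(kA) = 0.0459/(0.0329·15.1) = 0.09239 K/W
  R_conv,out = 1/(hA) = 1/(23.9·15.1) = 0.002771 K/W
ΣR = 0.4099 K/W
ΔT = Q·ΣR = 96.1 × 0.4099 = 39.39 K
Heat flows inward, so T_out = T_in + ΔT = -16.3 + 39.39 = 23.1 °C

T_out = 23.1 °C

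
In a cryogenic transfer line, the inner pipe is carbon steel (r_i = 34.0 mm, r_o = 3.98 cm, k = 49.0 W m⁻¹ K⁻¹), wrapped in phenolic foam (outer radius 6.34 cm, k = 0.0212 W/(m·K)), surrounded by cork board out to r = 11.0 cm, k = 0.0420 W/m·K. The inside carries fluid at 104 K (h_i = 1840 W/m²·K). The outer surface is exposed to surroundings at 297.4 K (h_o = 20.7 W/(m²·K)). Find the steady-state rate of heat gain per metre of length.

Series thermal resistances, inner to outer:
  R'_conv,in = 1/(2πr h) = 1/(2π·0.0340·1840) = 0.002544 m·K/W
  R'_carbon steel = ln(0.0398/0.0340)/(2πk) = 0.1575/(2π·49.0) = 5.116×10^-4 m·K/W
  R'_phenolic foam = ln(0.0634/0.0398)/(2πk) = 0.4656/(2π·0.0212) = 3.495 m·K/W
  R'_cork board = ln(0.110/0.0634)/(2πk) = 0.5510/(2π·0.0420) = 2.088 m·K/W
  R'_conv,out = 1/(2πr h) = 1/(2π·0.110·20.7) = 0.06990 m·K/W
ΣR = 0.002544 + 5.116×10^-4 + 3.495 + 2.088 + 0.06990 = 5.656 m·K/W
Q' = ΔT/ΣR = (104 K − 297.4 K)/5.656 = -34.2 W/m
(Negative Q' ⇒ heat flows inward; heat gain = 34.2 W/m.)

Q' = 34.2 W/m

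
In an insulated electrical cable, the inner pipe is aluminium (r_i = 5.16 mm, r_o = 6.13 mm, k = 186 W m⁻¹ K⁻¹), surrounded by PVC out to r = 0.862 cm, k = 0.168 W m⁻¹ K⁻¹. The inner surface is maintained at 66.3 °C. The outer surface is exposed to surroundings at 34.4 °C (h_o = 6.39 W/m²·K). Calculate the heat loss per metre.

Q' = 9.93 W/m

Resistance network (inner→outer):
  R'_aluminium = ln(0.00613/0.00516)/(2πk) = 0.1723/(2π·186) = 1.474×10^-4 m·K/W
  R'_PVC = ln(0.00862/0.00613)/(2πk) = 0.3409/(2π·0.168) = 0.3229 m·K/W
  R'_conv,out = 1/(2πr h) = 1/(2π·0.00862·6.39) = 2.889 m·K/W
ΣR = 1.474×10^-4 + 0.3229 + 2.889 = 3.212 m·K/W
Q' = ΔT/ΣR = (66.3 °C − 34.4 °C)/3.212 = 9.93 W/m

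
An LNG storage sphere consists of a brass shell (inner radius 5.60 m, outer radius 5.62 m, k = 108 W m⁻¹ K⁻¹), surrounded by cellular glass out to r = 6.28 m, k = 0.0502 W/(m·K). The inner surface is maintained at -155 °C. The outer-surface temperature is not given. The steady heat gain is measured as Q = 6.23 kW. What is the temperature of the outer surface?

Series resistances:
  R_brass = (1/5.60 − 1/5.62)/(4πk) = 6.355×10^-4/(4π·108) = 4.682×10^-7 K/W
  R_cellular glass = (1/5.62 − 1/6.28)/(4πk) = 0.01870/(4π·0.0502) = 0.02964 K/W
ΣR = 0.02964 K/W
ΔT = Q·ΣR = 6230 × 0.02964 = 184.7 K
Heat flows inward, so T_out = T_in + ΔT = -155 + 184.7 = 29.7 °C

T_out = 29.7 °C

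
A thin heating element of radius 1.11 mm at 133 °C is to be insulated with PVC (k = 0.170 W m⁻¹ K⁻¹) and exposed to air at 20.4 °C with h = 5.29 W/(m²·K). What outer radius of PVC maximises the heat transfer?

For a cylinder, r_cr = k_ins/h = 0.170/5.29 = 0.0321 m = 3.21 cm

r_cr = 3.21 cm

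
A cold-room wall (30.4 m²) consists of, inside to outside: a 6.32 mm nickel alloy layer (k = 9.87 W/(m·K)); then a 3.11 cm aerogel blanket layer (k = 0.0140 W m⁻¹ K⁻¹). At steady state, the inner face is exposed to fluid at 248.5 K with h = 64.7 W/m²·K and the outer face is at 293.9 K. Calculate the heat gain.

Q = 617 W

Series thermal resistances, inner to outer:
  R_conv,in = 1/(hA) = 1/(64.7·30.4) = 5.084×10^-4 K/W
  R_nickel alloy = L/(kA) = 0.00632/(9.87·30.4) = 2.106×10^-5 K/W
  R_aerogel blanket = L/(kA) = 0.0311/(0.0140·30.4) = 0.07307 K/W
ΣR = 5.084×10^-4 + 2.106×10^-5 + 0.07307 = 0.07360 K/W
Q = ΔT/ΣR = (248.5 K − 293.9 K)/0.07360 = -617 W
(Negative Q ⇒ heat flows inward; heat gain = 617 W.)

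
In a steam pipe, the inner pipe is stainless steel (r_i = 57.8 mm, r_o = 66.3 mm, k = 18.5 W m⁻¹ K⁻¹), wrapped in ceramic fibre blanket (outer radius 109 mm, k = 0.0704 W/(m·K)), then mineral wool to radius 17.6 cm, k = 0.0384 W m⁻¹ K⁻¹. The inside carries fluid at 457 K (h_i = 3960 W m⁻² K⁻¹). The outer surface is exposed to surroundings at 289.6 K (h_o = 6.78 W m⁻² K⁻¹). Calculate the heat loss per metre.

Q' = 51.6 W/m

Treat each layer as a resistance in series:
  R'_conv,in = 1/(2πr h) = 1/(2π·0.0578·3960) = 6.953×10^-4 m·K/W
  R'_stainless steel = ln(0.0663/0.0578)/(2πk) = 0.1372/(2π·18.5) = 0.001180 m·K/W
  R'_ceramic fibre blanket = ln(0.109/0.0663)/(2πk) = 0.4972/(2π·0.0704) = 1.124 m·K/W
  R'_mineral wool = ln(0.176/0.109)/(2πk) = 0.4791/(2π·0.0384) = 1.986 m·K/W
  R'_conv,out = 1/(2πr h) = 1/(2π·0.176·6.78) = 0.1334 m·K/W
ΣR = 6.953×10^-4 + 0.001180 + 1.124 + 1.986 + 0.1334 = 3.245 m·K/W
Q' = ΔT/ΣR = (457 K − 289.6 K)/3.245 = 51.6 W/m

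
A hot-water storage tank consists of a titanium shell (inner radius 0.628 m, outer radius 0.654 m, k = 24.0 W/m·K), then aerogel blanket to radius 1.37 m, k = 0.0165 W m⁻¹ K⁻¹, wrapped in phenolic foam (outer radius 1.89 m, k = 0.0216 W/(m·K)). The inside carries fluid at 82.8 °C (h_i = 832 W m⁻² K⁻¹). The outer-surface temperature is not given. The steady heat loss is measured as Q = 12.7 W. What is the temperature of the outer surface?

T_out = 24.5 °C

Series resistances:
  R_conv,in = 1/(4πr²h) = 1/(4π·0.628²·832) = 2.425×10^-4 K/W
  R_titanium = (1/0.628 − 1/0.654)/(4πk) = 0.06330/(4π·24.0) = 2.099×10^-4 K/W
  R_aerogel blanket = (1/0.654 − 1/1.37)/(4πk) = 0.7991/(4π·0.0165) = 3.854 K/W
  R_phenolic foam = (1/1.37 − 1/1.89)/(4πk) = 0.2008/(4π·0.0216) = 0.7399 K/W
ΣR = 4.594 K/W
ΔT = Q·ΣR = 12.7 × 4.594 = 58.34 K
Heat flows outward, so T_out = T_in − ΔT = 82.8 − 58.34 = 24.5 °C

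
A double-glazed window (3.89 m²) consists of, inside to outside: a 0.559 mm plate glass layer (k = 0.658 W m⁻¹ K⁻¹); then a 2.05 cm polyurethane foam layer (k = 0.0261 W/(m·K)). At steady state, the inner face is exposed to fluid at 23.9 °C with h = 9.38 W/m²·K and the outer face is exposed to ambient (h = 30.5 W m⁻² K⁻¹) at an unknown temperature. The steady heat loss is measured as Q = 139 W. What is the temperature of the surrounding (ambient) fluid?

Sum the resistances:
  R_conv,in = 1/(hA) = 1/(9.38·3.89) = 0.02741 K/W
  R_plate glass = L/(kA) = 5.59×10^-4/(0.658·3.89) = 2.184×10^-4 K/W
  R_polyurethane foam = L/(kA) = 0.0205/(0.0261·3.89) = 0.2019 K/W
  R_conv,out = 1/(hA) = 1/(30.5·3.89) = 0.008429 K/W
ΣR = 0.2380 K/W
ΔT = Q·ΣR = 139 × 0.2380 = 33.08 K
Heat flows outward, so T_out = T_in − ΔT = 23.9 − 33.08 = -9.18 °C

T_out = -9.18 °C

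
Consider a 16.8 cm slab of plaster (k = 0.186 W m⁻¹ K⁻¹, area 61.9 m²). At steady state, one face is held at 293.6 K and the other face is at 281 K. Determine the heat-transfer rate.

Q = 864 W

Q = kA·ΔT/L = 0.186 × 61.9 × |293.6 K − 281 K| / 0.168 = 864 W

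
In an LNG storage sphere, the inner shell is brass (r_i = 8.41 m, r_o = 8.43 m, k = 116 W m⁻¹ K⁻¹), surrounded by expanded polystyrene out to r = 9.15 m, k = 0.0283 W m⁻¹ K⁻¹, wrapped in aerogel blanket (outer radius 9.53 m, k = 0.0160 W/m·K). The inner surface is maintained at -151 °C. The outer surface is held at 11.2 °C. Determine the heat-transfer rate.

Q = 3.38 kW

Series thermal resistances, inner to outer:
  R_brass = (1/8.41 − 1/8.43)/(4πk) = 2.821×10^-4/(4π·116) = 1.935×10^-7 K/W
  R_expanded polystyrene = (1/8.43 − 1/9.15)/(4πk) = 0.009334/(4π·0.0283) = 0.02625 K/W
  R_aerogel blanket = (1/9.15 − 1/9.53)/(4πk) = 0.004358/(4π·0.0160) = 0.02167 K/W
ΣR = 1.935×10^-7 + 0.02625 + 0.02167 = 0.04792 K/W
Q = ΔT/ΣR = (-151 °C − 11.2 °C)/0.04792 = -3380 W
(Negative Q ⇒ heat flows inward; heat gain = 3380 W.)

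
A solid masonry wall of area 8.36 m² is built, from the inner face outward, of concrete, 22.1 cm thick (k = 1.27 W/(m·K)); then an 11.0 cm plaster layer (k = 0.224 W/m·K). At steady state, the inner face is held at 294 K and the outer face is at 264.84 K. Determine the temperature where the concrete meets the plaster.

T = 286.4 K

Treat each layer as a resistance in series:
  R_concrete = L/(kA) = 0.221/(1.27·8.36) = 0.02082 K/W
  R_plaster = L/(kA) = 0.110/(0.224·8.36) = 0.05874 K/W
ΣR = 0.02082 + 0.05874 = 0.07956 K/W
Q = ΔT/ΣR = (294 K − 264.84 K)/0.07956 = 366.5 W
From the inner boundary to the concrete/plaster interface, ΣR_partial = 0.02082 K/W.
T_interface = T_in − Q·ΣR_partial = 294 K − (366.5)(0.02082) = 286.4 K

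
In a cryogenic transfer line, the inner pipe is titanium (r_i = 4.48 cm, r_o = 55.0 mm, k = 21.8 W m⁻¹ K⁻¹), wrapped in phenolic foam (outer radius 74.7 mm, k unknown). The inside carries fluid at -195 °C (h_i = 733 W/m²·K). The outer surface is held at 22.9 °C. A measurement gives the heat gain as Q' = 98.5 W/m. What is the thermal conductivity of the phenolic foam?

ΣR = ΔT/Q' = |-195 − 22.9|/98.5 = 2.212 m·K/W
Known resistances:
  R'_conv,in = 1/(2πr h) = 1/(2π·0.0448·733) = 0.004847 m·K/W
  R'_titanium = ln(0.0550/0.0448)/(2πk) = 0.2051/(2π·21.8) = 0.001498 m·K/W
R_phenolic foam = ΣR − ΣR_known = 2.212 − 0.006345 = 2.206 m·K/W
ln(r₂/r₁)/(2πk) = 2.206 ⇒ k = 0.3061/(2π·2.206) = 0.0221 W/m·K

k = 0.0221 W/m·K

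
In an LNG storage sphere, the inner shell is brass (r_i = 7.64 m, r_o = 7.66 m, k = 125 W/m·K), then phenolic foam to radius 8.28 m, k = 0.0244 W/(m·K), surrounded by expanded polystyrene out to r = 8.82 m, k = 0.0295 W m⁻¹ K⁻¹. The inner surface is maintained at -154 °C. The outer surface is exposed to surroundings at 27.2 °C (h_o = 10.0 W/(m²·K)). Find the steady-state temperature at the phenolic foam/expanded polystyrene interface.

T = -42.8 °C

Treat each layer as a resistance in series:
  R_brass = (1/7.64 − 1/7.66)/(4πk) = 3.417×10^-4/(4π·125) = 2.176×10^-7 K/W
  R_phenolic foam = (1/7.66 − 1/8.28)/(4πk) = 0.009775/(4π·0.0244) = 0.03188 K/W
  R_expanded polystyrene = (1/8.28 − 1/8.82)/(4πk) = 0.007394/(4π·0.0295) = 0.01995 K/W
  R_conv,out = 1/(4πr²h) = 1/(4π·8.82²·10.0) = 1.023×10^-4 K/W
ΣR = 2.176×10^-7 + 0.03188 + 0.01995 + 1.023×10^-4 = 0.05193 K/W
Q = ΔT/ΣR = (-154 °C − 27.2 °C)/0.05193 = -3489 W
From the inner boundary to the phenolic foam/expanded polystyrene interface, ΣR_partial = 0.03188 K/W.
T_interface = T_in − Q·ΣR_partial = -154 °C − (-3489)(0.03188) = -42.8 °C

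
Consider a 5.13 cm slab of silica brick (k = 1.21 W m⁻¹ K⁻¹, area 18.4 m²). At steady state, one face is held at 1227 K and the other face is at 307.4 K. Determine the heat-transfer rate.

Q = 399 kW

Q = kA·ΔT/L = 1.21 × 18.4 × |1227 K − 307.4 K| / 0.0513 = 3.99×10^5 W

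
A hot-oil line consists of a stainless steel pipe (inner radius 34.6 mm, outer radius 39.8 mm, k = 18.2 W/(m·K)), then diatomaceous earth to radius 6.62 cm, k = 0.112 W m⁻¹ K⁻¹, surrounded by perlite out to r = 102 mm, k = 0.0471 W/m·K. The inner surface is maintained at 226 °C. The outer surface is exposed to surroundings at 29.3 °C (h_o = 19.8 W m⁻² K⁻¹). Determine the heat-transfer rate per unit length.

Q' = 86.9 W/m

Series thermal resistances, inner to outer:
  R'_stainless steel = ln(0.0398/0.0346)/(2πk) = 0.1400/(2π·18.2) = 0.001224 m·K/W
  R'_diatomaceous earth = ln(0.0662/0.0398)/(2πk) = 0.5088/(2π·0.112) = 0.7230 m·K/W
  R'_perlite = ln(0.102/0.0662)/(2πk) = 0.4323/(2π·0.0471) = 1.461 m·K/W
  R'_conv,out = 1/(2πr h) = 1/(2π·0.102·19.8) = 0.07881 m·K/W
ΣR = 0.001224 + 0.7230 + 1.461 + 0.07881 = 2.264 m·K/W
Q' = ΔT/ΣR = (226 °C − 29.3 °C)/2.264 = 86.9 W/m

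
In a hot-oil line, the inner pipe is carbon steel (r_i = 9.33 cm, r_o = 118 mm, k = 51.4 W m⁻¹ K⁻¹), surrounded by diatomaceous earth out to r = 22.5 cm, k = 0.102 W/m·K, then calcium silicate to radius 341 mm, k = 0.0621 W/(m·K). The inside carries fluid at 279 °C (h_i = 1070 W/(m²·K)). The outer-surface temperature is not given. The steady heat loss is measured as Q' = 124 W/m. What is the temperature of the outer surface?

T_out = 21.7 °C

Sum the resistances:
  R'_conv,in = 1/(2πr h) = 1/(2π·0.0933·1070) = 0.001594 m·K/W
  R'_carbon steel = ln(0.118/0.0933)/(2πk) = 0.2349/(2π·51.4) = 7.272×10^-4 m·K/W
  R'_diatomaceous earth = ln(0.225/0.118)/(2πk) = 0.6454/(2π·0.102) = 1.007 m·K/W
  R'_calcium silicate = ln(0.341/0.225)/(2πk) = 0.4158/(2π·0.0621) = 1.066 m·K/W
ΣR = 2.075 m·K/W
ΔT = Q'·ΣR = 124 × 2.075 = 257.3 K
Heat flows outward, so T_out = T_in − ΔT = 279 − 257.3 = 21.7 °C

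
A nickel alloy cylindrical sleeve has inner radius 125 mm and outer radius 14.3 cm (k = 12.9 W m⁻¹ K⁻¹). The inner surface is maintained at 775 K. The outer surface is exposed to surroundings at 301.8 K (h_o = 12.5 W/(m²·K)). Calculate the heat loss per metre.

Treat each layer as a resistance in series:
  R'_nickel alloy = ln(0.143/0.125)/(2πk) = 0.1345/(2π·12.9) = 0.001660 m·K/W
  R'_conv,out = 1/(2πr h) = 1/(2π·0.143·12.5) = 0.08904 m·K/W
ΣR = 0.001660 + 0.08904 = 0.09070 m·K/W
Q' = ΔT/ΣR = (775 K − 301.8 K)/0.09070 = 5220 W/m

Q' = 5220 W/m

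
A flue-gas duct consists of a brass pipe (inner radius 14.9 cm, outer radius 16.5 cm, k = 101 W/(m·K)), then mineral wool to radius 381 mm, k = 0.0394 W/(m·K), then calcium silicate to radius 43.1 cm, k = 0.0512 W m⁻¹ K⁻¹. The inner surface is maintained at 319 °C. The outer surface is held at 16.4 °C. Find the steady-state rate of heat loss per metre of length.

Q' = 80.4 W/m

Resistance network (inner→outer):
  R'_brass = ln(0.165/0.149)/(2πk) = 0.1020/(2π·101) = 1.607×10^-4 m·K/W
  R'_mineral wool = ln(0.381/0.165)/(2πk) = 0.8369/(2π·0.0394) = 3.380 m·K/W
  R'_calcium silicate = ln(0.431/0.381)/(2πk) = 0.1233/(2π·0.0512) = 0.3833 m·K/W
ΣR = 1.607×10^-4 + 3.380 + 0.3833 = 3.763 m·K/W
Q' = ΔT/ΣR = (319 °C − 16.4 °C)/3.763 = 80.4 W/m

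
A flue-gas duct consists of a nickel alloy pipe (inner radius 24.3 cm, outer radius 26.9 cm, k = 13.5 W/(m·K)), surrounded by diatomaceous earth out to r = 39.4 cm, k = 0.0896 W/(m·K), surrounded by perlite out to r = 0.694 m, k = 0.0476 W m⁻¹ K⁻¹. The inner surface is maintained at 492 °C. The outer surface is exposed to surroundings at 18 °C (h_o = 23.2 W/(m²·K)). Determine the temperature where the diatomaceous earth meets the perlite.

Resistance network (inner→outer):
  R'_nickel alloy = ln(0.269/0.243)/(2πk) = 0.1016/(2π·13.5) = 0.001198 m·K/W
  R'_diatomaceous earth = ln(0.394/0.269)/(2πk) = 0.3816/(2π·0.0896) = 0.6779 m·K/W
  R'_perlite = ln(0.694/0.394)/(2πk) = 0.5661/(2π·0.0476) = 1.893 m·K/W
  R'_conv,out = 1/(2πr h) = 1/(2π·0.694·23.2) = 0.009885 m·K/W
ΣR = 0.001198 + 0.6779 + 1.893 + 0.009885 = 2.582 m·K/W
Q' = ΔT/ΣR = (492 °C − 18 °C)/2.582 = 183.6 W/m
From the inner boundary to the diatomaceous earth/perlite interface, ΣR_partial = 0.6791 m·K/W.
T_interface = T_in − Q'·ΣR_partial = 492 °C − (183.6)(0.6791) = 367 °C

T = 367 °C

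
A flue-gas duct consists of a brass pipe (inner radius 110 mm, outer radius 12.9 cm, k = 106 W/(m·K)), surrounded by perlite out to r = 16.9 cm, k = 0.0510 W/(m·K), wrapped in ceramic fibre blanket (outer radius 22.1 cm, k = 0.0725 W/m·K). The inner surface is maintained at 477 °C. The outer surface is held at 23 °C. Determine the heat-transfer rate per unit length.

Series thermal resistances, inner to outer:
  R'_brass = ln(0.129/0.110)/(2πk) = 0.1593/(2π·106) = 2.392×10^-4 m·K/W
  R'_perlite = ln(0.169/0.129)/(2πk) = 0.2701/(2π·0.0510) = 0.8429 m·K/W
  R'_ceramic fibre blanket = ln(0.221/0.169)/(2πk) = 0.2683/(2π·0.0725) = 0.5889 m·K/W
ΣR = 2.392×10^-4 + 0.8429 + 0.5889 = 1.432 m·K/W
Q' = ΔT/ΣR = (477 °C − 23 °C)/1.432 = 317 W/m

Q' = 317 W/m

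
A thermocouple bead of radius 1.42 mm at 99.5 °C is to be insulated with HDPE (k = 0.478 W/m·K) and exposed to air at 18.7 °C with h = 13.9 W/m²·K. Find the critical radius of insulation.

For a sphere, r_cr = 2k_ins/h = 2·0.478/13.9 = 0.0688 m = 6.88 cm

r_cr = 6.88 cm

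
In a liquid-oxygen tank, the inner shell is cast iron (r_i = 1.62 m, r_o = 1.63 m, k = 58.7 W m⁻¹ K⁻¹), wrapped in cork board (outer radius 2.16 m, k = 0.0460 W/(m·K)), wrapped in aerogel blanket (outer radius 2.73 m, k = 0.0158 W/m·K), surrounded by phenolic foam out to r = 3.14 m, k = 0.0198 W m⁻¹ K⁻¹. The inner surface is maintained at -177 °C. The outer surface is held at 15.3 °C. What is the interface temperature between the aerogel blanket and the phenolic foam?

T = -24.0 °C

Treat each layer as a resistance in series:
  R_cast iron = (1/1.62 − 1/1.63)/(4πk) = 0.003787/(4π·58.7) = 5.134×10^-6 K/W
  R_cork board = (1/1.63 − 1/2.16)/(4πk) = 0.1505/(4π·0.0460) = 0.2604 K/W
  R_aerogel blanket = (1/2.16 − 1/2.73)/(4πk) = 0.09666/(4π·0.0158) = 0.4868 K/W
  R_phenolic foam = (1/2.73 − 1/3.14)/(4πk) = 0.04783/(4π·0.0198) = 0.1922 K/W
ΣR = 5.134×10^-6 + 0.2604 + 0.4868 + 0.1922 = 0.9394 K/W
Q = ΔT/ΣR = (-177 °C − 15.3 °C)/0.9394 = -204.7 W
From the inner boundary to the aerogel blanket/phenolic foam interface, ΣR_partial = 0.7472 K/W.
T_interface = T_in − Q·ΣR_partial = -177 °C − (-204.7)(0.7472) = -24.0 °C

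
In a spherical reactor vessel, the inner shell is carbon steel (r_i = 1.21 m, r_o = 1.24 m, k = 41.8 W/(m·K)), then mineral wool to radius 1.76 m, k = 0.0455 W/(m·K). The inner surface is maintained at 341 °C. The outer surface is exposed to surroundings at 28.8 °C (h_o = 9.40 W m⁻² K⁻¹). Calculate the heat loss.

Q = 744 W

Resistance network (inner→outer):
  R_carbon steel = (1/1.21 − 1/1.24)/(4πk) = 0.01999/(4π·41.8) = 3.807×10^-5 K/W
  R_mineral wool = (1/1.24 − 1/1.76)/(4πk) = 0.2383/(4π·0.0455) = 0.4167 K/W
  R_conv,out = 1/(4πr²h) = 1/(4π·1.76²·9.40) = 0.002733 K/W
ΣR = 3.807×10^-5 + 0.4167 + 0.002733 = 0.4195 K/W
Q = ΔT/ΣR = (341 °C − 28.8 °C)/0.4195 = 744 W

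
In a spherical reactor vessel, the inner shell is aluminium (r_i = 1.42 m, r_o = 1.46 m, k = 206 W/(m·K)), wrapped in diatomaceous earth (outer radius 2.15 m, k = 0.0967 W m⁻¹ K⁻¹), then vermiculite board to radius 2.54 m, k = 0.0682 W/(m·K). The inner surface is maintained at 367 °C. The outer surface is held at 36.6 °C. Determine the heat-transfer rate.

Treat each layer as a resistance in series:
  R_aluminium = (1/1.42 − 1/1.46)/(4πk) = 0.01929/(4π·206) = 7.453×10^-6 K/W
  R_diatomaceous earth = (1/1.46 − 1/2.15)/(4πk) = 0.2198/(4π·0.0967) = 0.1809 K/W
  R_vermiculite board = (1/2.15 − 1/2.54)/(4πk) = 0.07142/(4π·0.0682) = 0.08333 K/W
ΣR = 7.453×10^-6 + 0.1809 + 0.08333 = 0.2642 K/W
Q = ΔT/ΣR = (367 °C − 36.6 °C)/0.2642 = 1250 W

Q = 1250 W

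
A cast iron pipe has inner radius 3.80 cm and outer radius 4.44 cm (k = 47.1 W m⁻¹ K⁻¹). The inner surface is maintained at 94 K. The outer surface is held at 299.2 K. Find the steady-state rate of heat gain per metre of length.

Q' = 2πk·ΔT/ln(r₂/r₁) = 2π × 47.1 × 205.2 / ln(0.0444/0.0380) = 3.90×10^5 W/m

Q' = 3.90×10^5 W/m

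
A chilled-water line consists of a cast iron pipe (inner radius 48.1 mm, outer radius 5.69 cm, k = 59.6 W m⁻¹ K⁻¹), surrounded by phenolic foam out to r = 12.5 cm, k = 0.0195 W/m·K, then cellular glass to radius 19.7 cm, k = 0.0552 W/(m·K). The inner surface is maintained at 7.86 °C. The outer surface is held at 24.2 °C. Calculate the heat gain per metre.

Series thermal resistances, inner to outer:
  R'_cast iron = ln(0.0569/0.0481)/(2πk) = 0.1680/(2π·59.6) = 4.487×10^-4 m·K/W
  R'_phenolic foam = ln(0.125/0.0569)/(2πk) = 0.7870/(2π·0.0195) = 6.423 m·K/W
  R'_cellular glass = ln(0.197/0.125)/(2πk) = 0.4549/(2π·0.0552) = 1.312 m·K/W
ΣR = 4.487×10^-4 + 6.423 + 1.312 = 7.735 m·K/W
Q' = ΔT/ΣR = (7.86 °C − 24.2 °C)/7.735 = -2.11 W/m
(Negative Q' ⇒ heat flows inward; heat gain = 2.11 W/m.)

Q' = 2.11 W/m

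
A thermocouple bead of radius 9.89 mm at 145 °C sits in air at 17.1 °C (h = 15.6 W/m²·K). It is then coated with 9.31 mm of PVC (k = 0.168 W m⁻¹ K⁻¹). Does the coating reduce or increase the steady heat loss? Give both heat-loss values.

Critical radius for a sphere: r_cr = 2k/h = 0.0215 m = 2.15 cm.
Outer radius after coating: r₂ = 0.00989 + 0.00931 = 0.01920 m.
Since r₁ < r_cr and r₂ ≤ r_cr, the coating moves toward the maximum at r_cr — heat loss rises.
Bare: R = 1/(4πr₁²h) = 52.15 K/W; Q = 127.9/52.15 = 2.45 W.
Coated: R = R_cond + R_conv = 37.06 K/W; Q = 127.9/37.06 = 3.45 W.

increases: 2.45 → 3.45 W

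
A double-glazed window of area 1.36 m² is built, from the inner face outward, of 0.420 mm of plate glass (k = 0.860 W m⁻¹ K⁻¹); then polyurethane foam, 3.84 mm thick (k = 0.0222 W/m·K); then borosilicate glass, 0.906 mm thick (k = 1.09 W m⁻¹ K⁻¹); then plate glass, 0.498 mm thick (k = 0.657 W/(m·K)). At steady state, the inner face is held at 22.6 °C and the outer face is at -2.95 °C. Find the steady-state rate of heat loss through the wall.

Treat each layer as a resistance in series:
  R_plate glass = L/(kA) = 4.20×10^-4/(0.860·1.36) = 3.591×10^-4 K/W
  R_polyurethane foam = L/(kA) = 0.00384/(0.0222·1.36) = 0.1272 K/W
  R_borosilicate glass = L/(kA) = 9.06×10^-4/(1.09·1.36) = 6.112×10^-4 K/W
  R_plate glass = L/(kA) = 4.98×10^-4/(0.657·1.36) = 5.573×10^-4 K/W
ΣR = 3.591×10^-4 + 0.1272 + 6.112×10^-4 + 5.573×10^-4 = 0.1287 K/W
Q = ΔT/ΣR = (22.6 °C − -2.95 °C)/0.1287 = 199 W

Q = 199 W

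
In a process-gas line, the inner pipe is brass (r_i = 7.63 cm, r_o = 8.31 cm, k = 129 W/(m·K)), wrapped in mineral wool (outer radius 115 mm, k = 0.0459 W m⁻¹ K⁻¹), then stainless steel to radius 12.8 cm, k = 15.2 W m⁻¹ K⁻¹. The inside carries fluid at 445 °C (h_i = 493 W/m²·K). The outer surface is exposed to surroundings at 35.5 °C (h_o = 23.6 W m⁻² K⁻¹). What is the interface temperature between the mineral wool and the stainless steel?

T = 54.1 °C

Treat each layer as a resistance in series:
  R'_conv,in = 1/(2πr h) = 1/(2π·0.0763·493) = 0.004231 m·K/W
  R'_brass = ln(0.0831/0.0763)/(2πk) = 0.08537/(2π·129) = 1.053×10^-4 m·K/W
  R'_mineral wool = ln(0.115/0.0831)/(2πk) = 0.3249/(2π·0.0459) = 1.127 m·K/W
  R'_stainless steel = ln(0.128/0.115)/(2πk) = 0.1071/(2π·15.2) = 0.001121 m·K/W
  R'_conv,out = 1/(2πr h) = 1/(2π·0.128·23.6) = 0.05269 m·K/W
ΣR = 0.004231 + 1.053×10^-4 + 1.127 + 0.001121 + 0.05269 = 1.185 m·K/W
Q' = ΔT/ΣR = (445 °C − 35.5 °C)/1.185 = 345.6 W/m
From the inner boundary to the mineral wool/stainless steel interface, ΣR_partial = 1.131 m·K/W.
T_interface = T_in − Q'·ΣR_partial = 445 °C − (345.6)(1.131) = 54.1 °C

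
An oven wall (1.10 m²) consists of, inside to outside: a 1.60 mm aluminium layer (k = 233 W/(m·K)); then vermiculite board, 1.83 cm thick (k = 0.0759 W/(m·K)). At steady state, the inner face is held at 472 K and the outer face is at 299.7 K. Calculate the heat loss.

Q = 786 W

Resistance network (inner→outer):
  R_aluminium = L/(kA) = 0.00160/(233·1.10) = 6.243×10^-6 K/W
  R_vermiculite board = L/(kA) = 0.0183/(0.0759·1.10) = 0.2192 K/W
ΣR = 6.243×10^-6 + 0.2192 = 0.2192 K/W
Q = ΔT/ΣR = (472 K − 299.7 K)/0.2192 = 786 W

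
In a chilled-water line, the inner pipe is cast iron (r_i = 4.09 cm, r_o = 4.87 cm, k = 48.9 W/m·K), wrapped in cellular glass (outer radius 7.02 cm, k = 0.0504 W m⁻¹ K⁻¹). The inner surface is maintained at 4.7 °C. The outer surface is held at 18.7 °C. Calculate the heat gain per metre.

Treat each layer as a resistance in series:
  R'_cast iron = ln(0.0487/0.0409)/(2πk) = 0.1745/(2π·48.9) = 5.681×10^-4 m·K/W
  R'_cellular glass = ln(0.0702/0.0487)/(2πk) = 0.3657/(2π·0.0504) = 1.155 m·K/W
ΣR = 5.681×10^-4 + 1.155 = 1.156 m·K/W
Q' = ΔT/ΣR = (4.7 °C − 18.7 °C)/1.156 = -12.1 W/m
(Negative Q' ⇒ heat flows inward; heat gain = 12.1 W/m.)

Q' = 12.1 W/m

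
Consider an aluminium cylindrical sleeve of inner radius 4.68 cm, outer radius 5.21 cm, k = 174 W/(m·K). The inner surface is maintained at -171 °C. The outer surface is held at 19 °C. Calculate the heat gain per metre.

Q' = 2πk·ΔT/ln(r₂/r₁) = 2π × 174 × 190 / ln(0.0521/0.0468) = 1.94×10^6 W/m

Q' = 1.94×10^6 W/m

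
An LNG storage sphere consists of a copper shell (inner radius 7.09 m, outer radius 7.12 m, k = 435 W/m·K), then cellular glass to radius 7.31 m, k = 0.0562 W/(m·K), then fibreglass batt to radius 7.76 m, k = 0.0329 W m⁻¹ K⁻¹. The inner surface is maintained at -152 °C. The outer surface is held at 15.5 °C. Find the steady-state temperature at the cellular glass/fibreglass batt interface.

Series thermal resistances, inner to outer:
  R_copper = (1/7.09 − 1/7.12)/(4πk) = 5.943×10^-4/(4π·435) = 1.087×10^-7 K/W
  R_cellular glass = (1/7.12 − 1/7.31)/(4πk) = 0.003651/(4π·0.0562) = 0.005169 K/W
  R_fibreglass batt = (1/7.31 − 1/7.76)/(4πk) = 0.007933/(4π·0.0329) = 0.01919 K/W
ΣR = 1.087×10^-7 + 0.005169 + 0.01919 = 0.02436 K/W
Q = ΔT/ΣR = (-152 °C − 15.5 °C)/0.02436 = -6876 W
From the inner boundary to the cellular glass/fibreglass batt interface, ΣR_partial = 0.005169 K/W.
T_interface = T_in − Q·ΣR_partial = -152 °C − (-6876)(0.005169) = -116 °C

T = -116 °C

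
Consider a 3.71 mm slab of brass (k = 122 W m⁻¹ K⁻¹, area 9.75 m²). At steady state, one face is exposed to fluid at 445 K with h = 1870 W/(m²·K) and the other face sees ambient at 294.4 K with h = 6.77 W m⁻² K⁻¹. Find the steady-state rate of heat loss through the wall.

Series thermal resistances, inner to outer:
  R_conv,in = 1/(hA) = 1/(1870·9.75) = 5.485×10^-5 K/W
  R_brass = L/(kA) = 0.00371/(122·9.75) = 3.119×10^-6 K/W
  R_conv,out = 1/(hA) = 1/(6.77·9.75) = 0.01515 K/W
ΣR = 5.485×10^-5 + 3.119×10^-6 + 0.01515 = 0.01521 K/W
Q = ΔT/ΣR = (445 K − 294.4 K)/0.01521 = 9900 W

Q = 9.90 kW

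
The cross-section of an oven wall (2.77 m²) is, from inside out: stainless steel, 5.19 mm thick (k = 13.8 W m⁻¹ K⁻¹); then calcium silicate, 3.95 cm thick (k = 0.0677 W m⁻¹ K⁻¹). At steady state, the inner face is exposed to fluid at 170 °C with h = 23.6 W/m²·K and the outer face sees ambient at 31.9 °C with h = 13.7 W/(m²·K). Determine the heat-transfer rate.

Q = 547 W

Treat each layer as a resistance in series:
  R_conv,in = 1/(hA) = 1/(23.6·2.77) = 0.01530 K/W
  R_stainless steel = L/(kA) = 0.00519/(13.8·2.77) = 1.358×10^-4 K/W
  R_calcium silicate = L/(kA) = 0.0395/(0.0677·2.77) = 0.2106 K/W
  R_conv,out = 1/(hA) = 1/(13.7·2.77) = 0.02635 K/W
ΣR = 0.01530 + 1.358×10^-4 + 0.2106 + 0.02635 = 0.2524 K/W
Q = ΔT/ΣR = (170 °C − 31.9 °C)/0.2524 = 547 W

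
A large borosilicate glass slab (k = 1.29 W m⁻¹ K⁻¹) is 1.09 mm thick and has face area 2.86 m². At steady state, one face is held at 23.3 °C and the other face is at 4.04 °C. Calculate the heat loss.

Q = kA·ΔT/L = 1.29 × 2.86 × |23.3 °C − 4.04 °C| / 0.00109 = 65200 W

Q = 65200 W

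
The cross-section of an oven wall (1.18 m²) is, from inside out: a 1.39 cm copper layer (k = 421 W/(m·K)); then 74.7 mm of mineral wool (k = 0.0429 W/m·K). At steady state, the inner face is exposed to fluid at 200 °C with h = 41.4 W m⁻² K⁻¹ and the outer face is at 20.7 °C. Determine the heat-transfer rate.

Q = 120 W

Treat each layer as a resistance in series:
  R_conv,in = 1/(hA) = 1/(41.4·1.18) = 0.02047 K/W
  R_copper = L/(kA) = 0.0139/(421·1.18) = 2.798×10^-5 K/W
  R_mineral wool = L/(kA) = 0.0747/(0.0429·1.18) = 1.476 K/W
ΣR = 0.02047 + 2.798×10^-5 + 1.476 = 1.496 K/W
Q = ΔT/ΣR = (200 °C − 20.7 °C)/1.496 = 120 W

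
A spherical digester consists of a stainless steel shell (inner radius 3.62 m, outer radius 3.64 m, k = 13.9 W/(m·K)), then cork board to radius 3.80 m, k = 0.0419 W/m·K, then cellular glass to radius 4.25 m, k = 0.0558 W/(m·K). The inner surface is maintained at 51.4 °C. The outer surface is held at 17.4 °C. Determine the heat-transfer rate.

Q = 551 W

Series thermal resistances, inner to outer:
  R_stainless steel = (1/3.62 − 1/3.64)/(4πk) = 0.001518/(4π·13.9) = 8.690×10^-6 K/W
  R_cork board = (1/3.64 − 1/3.80)/(4πk) = 0.01157/(4π·0.0419) = 0.02197 K/W
  R_cellular glass = (1/3.80 − 1/4.25)/(4πk) = 0.02786/(4π·0.0558) = 0.03974 K/W
ΣR = 8.690×10^-6 + 0.02197 + 0.03974 = 0.06172 K/W
Q = ΔT/ΣR = (51.4 °C − 17.4 °C)/0.06172 = 551 W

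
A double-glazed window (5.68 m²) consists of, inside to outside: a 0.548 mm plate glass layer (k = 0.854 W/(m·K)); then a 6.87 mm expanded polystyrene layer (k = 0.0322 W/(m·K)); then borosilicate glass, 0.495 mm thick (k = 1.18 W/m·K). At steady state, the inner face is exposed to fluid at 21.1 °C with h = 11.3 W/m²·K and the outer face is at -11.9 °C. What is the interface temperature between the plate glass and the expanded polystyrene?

T = 11.4 °C

Treat each layer as a resistance in series:
  R_conv,in = 1/(hA) = 1/(11.3·5.68) = 0.01558 K/W
  R_plate glass = L/(kA) = 5.48×10^-4/(0.854·5.68) = 1.130×10^-4 K/W
  R_expanded polystyrene = L/(kA) = 0.00687/(0.0322·5.68) = 0.03756 K/W
  R_borosilicate glass = L/(kA) = 4.95×10^-4/(1.18·5.68) = 7.385×10^-5 K/W
ΣR = 0.01558 + 1.130×10^-4 + 0.03756 + 7.385×10^-5 = 0.05333 K/W
Q = ΔT/ΣR = (21.1 °C − -11.9 °C)/0.05333 = 618.8 W
From the inner boundary to the plate glass/expanded polystyrene interface, ΣR_partial = 0.01569 K/W.
T_interface = T_in − Q·ΣR_partial = 21.1 °C − (618.8)(0.01569) = 11.4 °C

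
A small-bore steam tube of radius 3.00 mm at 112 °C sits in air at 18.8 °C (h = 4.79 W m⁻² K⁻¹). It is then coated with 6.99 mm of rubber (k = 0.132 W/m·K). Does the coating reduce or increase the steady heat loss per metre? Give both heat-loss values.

Critical radius for a cylinder: r_cr = k/h = 0.0276 m = 2.76 cm.
Outer radius after coating: r₂ = 0.00300 + 0.00699 = 0.00999 m.
Since r₁ < r_cr and r₂ ≤ r_cr, the coating moves toward the maximum at r_cr — heat loss rises.
Bare: R = 1/(2πr₁h) = 11.08 m·K/W; Q = 93.2/11.08 = 8.41 W/m.
Coated: R = R_cond + R_conv = 4.776 m·K/W; Q = 93.2/4.776 = 19.5 W/m.

increases: 8.41 → 19.5 W/m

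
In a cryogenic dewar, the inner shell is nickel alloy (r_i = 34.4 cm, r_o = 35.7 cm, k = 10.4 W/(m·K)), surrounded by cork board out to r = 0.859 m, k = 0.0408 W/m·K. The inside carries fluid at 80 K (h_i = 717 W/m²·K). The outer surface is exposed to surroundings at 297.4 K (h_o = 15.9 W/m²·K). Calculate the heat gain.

Treat each layer as a resistance in series:
  R_conv,in = 1/(4πr²h) = 1/(4π·0.344²·717) = 9.379×10^-4 K/W
  R_nickel alloy = (1/0.344 − 1/0.357)/(4πk) = 0.1059/(4π·10.4) = 8.100×10^-4 K/W
  R_cork board = (1/0.357 − 1/0.859)/(4πk) = 1.637/(4π·0.0408) = 3.193 K/W
  R_conv,out = 1/(4πr²h) = 1/(4π·0.859²·15.9) = 0.006783 K/W
ΣR = 9.379×10^-4 + 8.100×10^-4 + 3.193 + 0.006783 = 3.202 K/W
Q = ΔT/ΣR = (80 K − 297.4 K)/3.202 = -67.9 W
(Negative Q ⇒ heat flows inward; heat gain = 67.9 W.)

Q = 67.9 W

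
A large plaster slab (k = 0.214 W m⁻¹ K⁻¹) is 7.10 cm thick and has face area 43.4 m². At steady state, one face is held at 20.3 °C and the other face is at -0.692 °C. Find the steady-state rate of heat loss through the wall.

Q = kA·ΔT/L = 0.214 × 43.4 × |20.3 °C − -0.692 °C| / 0.0710 = 2750 W

Q = 2.75 kW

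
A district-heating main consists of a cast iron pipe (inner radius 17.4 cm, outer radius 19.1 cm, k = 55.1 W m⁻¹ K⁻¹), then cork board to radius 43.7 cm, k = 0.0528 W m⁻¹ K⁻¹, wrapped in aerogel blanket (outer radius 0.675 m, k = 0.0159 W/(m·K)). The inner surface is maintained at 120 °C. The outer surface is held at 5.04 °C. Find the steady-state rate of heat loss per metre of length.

Series thermal resistances, inner to outer:
  R'_cast iron = ln(0.191/0.174)/(2πk) = 0.09322/(2π·55.1) = 2.693×10^-4 m·K/W
  R'_cork board = ln(0.437/0.191)/(2πk) = 0.8277/(2π·0.0528) = 2.495 m·K/W
  R'_aerogel blanket = ln(0.675/0.437)/(2πk) = 0.4348/(2π·0.0159) = 4.352 m·K/W
ΣR = 2.693×10^-4 + 2.495 + 4.352 = 6.847 m·K/W
Q' = ΔT/ΣR = (120 °C − 5.04 °C)/6.847 = 16.8 W/m

Q' = 16.8 W/m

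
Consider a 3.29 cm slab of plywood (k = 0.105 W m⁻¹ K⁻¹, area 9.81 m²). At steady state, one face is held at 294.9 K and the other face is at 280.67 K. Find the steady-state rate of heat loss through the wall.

Q = 446 W

Q = kA·ΔT/L = 0.105 × 9.81 × |294.9 K − 280.67 K| / 0.0329 = 446 W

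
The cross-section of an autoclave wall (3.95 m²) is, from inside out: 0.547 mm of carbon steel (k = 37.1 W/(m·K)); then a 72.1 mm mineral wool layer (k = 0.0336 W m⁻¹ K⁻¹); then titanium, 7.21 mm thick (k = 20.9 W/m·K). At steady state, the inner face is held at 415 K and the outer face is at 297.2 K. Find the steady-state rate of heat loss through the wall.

Series thermal resistances, inner to outer:
  R_carbon steel = L/(kA) = 5.47×10^-4/(37.1·3.95) = 3.733×10^-6 K/W
  R_mineral wool = L/(kA) = 0.0721/(0.0336·3.95) = 0.5432 K/W
  R_titanium = L/(kA) = 0.00721/(20.9·3.95) = 8.734×10^-5 K/W
ΣR = 3.733×10^-6 + 0.5432 + 8.734×10^-5 = 0.5433 K/W
Q = ΔT/ΣR = (415 K − 297.2 K)/0.5433 = 217 W

Q = 217 W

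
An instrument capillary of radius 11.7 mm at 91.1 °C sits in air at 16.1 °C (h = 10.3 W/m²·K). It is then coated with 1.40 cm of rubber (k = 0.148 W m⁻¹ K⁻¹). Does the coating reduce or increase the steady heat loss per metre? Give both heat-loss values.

Critical radius for a cylinder: r_cr = k/h = 0.0144 m = 1.44 cm.
Outer radius after coating: r₂ = 0.0117 + 0.0140 = 0.0257 m.
r₁ < r_cr < r₂: heat loss rises to a maximum at r_cr then falls. Whether the coating helps depends on whether Q(r₂) has dropped back below Q(r₁).
Bare: R = 1/(2πr₁h) = 1.321 m·K/W; Q = 75/1.321 = 56.8 W/m.
Coated: R = R_cond + R_conv = 1.447 m·K/W; Q = 75/1.447 = 51.8 W/m.

reduces: 56.8 → 51.8 W/m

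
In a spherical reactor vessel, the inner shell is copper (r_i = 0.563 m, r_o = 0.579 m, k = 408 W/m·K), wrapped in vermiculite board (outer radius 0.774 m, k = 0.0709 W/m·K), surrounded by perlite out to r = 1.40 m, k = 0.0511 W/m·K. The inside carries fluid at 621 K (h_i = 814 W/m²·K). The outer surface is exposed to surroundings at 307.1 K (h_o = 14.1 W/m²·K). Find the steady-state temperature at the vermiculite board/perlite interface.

T = 511 K

Resistance network (inner→outer):
  R_conv,in = 1/(4πr²h) = 1/(4π·0.563²·814) = 3.084×10^-4 K/W
  R_copper = (1/0.563 − 1/0.579)/(4πk) = 0.04908/(4π·408) = 9.573×10^-6 K/W
  R_vermiculite board = (1/0.579 − 1/0.774)/(4πk) = 0.4351/(4π·0.0709) = 0.4884 K/W
  R_perlite = (1/0.774 − 1/1.40)/(4πk) = 0.5777/(4π·0.0511) = 0.8997 K/W
  R_conv,out = 1/(4πr²h) = 1/(4π·1.40²·14.1) = 0.002879 K/W
ΣR = 3.084×10^-4 + 9.573×10^-6 + 0.4884 + 0.8997 + 0.002879 = 1.391 K/W
Q = ΔT/ΣR = (621 K − 307.1 K)/1.391 = 225.7 W
From the inner boundary to the vermiculite board/perlite interface, ΣR_partial = 0.4887 K/W.
T_interface = T_in − Q·ΣR_partial = 621 K − (225.7)(0.4887) = 511 K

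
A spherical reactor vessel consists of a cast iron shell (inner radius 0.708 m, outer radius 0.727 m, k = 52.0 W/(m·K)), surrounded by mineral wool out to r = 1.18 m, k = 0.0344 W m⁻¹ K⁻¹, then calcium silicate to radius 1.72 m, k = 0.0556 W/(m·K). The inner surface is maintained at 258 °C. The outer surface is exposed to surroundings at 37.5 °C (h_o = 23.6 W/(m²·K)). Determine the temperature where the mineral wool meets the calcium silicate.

Resistance network (inner→outer):
  R_cast iron = (1/0.708 − 1/0.727)/(4πk) = 0.03691/(4π·52.0) = 5.649×10^-5 K/W
  R_mineral wool = (1/0.727 − 1/1.18)/(4πk) = 0.5281/(4π·0.0344) = 1.222 K/W
  R_calcium silicate = (1/1.18 − 1/1.72)/(4πk) = 0.2661/(4π·0.0556) = 0.3808 K/W
  R_conv,out = 1/(4πr²h) = 1/(4π·1.72²·23.6) = 0.001140 K/W
ΣR = 5.649×10^-5 + 1.222 + 0.3808 + 0.001140 = 1.604 K/W
Q = ΔT/ΣR = (258 °C − 37.5 °C)/1.604 = 137.5 W
From the inner boundary to the mineral wool/calcium silicate interface, ΣR_partial = 1.222 K/W.
T_interface = T_in − Q·ΣR_partial = 258 °C − (137.5)(1.222) = 90.0 °C

T = 90.0 °C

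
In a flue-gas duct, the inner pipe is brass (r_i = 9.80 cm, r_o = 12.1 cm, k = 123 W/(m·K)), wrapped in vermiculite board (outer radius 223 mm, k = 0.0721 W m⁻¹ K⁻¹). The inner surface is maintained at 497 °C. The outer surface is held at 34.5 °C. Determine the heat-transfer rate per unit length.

Treat each layer as a resistance in series:
  R'_brass = ln(0.121/0.0980)/(2πk) = 0.2108/(2π·123) = 2.728×10^-4 m·K/W
  R'_vermiculite board = ln(0.223/0.121)/(2πk) = 0.6114/(2π·0.0721) = 1.350 m·K/W
ΣR = 2.728×10^-4 + 1.350 = 1.350 m·K/W
Q' = ΔT/ΣR = (497 °C − 34.5 °C)/1.350 = 343 W/m

Q' = 343 W/m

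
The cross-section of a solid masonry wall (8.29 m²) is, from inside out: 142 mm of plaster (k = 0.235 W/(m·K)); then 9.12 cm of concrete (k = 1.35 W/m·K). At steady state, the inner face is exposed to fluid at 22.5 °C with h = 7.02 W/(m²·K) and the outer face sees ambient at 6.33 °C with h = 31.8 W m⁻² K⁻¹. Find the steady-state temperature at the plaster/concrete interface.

T = 8.22 °C

Series thermal resistances, inner to outer:
  R_conv,in = 1/(hA) = 1/(7.02·8.29) = 0.01718 K/W
  R_plaster = L/(kA) = 0.142/(0.235·8.29) = 0.07289 K/W
  R_concrete = L/(kA) = 0.0912/(1.35·8.29) = 0.008149 K/W
  R_conv,out = 1/(hA) = 1/(31.8·8.29) = 0.003793 K/W
ΣR = 0.01718 + 0.07289 + 0.008149 + 0.003793 = 0.1020 K/W
Q = ΔT/ΣR = (22.5 °C − 6.33 °C)/0.1020 = 158.5 W
From the inner boundary to the plaster/concrete interface, ΣR_partial = 0.09007 K/W.
T_interface = T_in − Q·ΣR_partial = 22.5 °C − (158.5)(0.09007) = 8.22 °C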